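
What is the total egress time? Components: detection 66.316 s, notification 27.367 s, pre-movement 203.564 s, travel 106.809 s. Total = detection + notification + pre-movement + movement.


Total = 66.316 + 27.367 + 203.564 + 106.809 = 404.056 s

404.056 s


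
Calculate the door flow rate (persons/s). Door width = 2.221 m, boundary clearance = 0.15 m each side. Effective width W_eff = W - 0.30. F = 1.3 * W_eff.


W_eff = 2.221 - 0.30 = 1.921 m
F = 1.3 * 1.921 = 2.4973 persons/s

2.4973 persons/s


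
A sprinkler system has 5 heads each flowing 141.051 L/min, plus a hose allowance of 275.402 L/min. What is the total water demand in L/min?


Sprinkler demand = 5 * 141.051 = 705.255 L/min
Total = 705.255 + 275.402 = 980.657 L/min

980.657 L/min


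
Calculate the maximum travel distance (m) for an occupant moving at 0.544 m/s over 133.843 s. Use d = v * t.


d = 0.544 * 133.843 = 72.811 m

72.811 m


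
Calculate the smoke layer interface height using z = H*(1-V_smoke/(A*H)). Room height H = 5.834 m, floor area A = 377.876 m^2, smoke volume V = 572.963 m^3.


V/(A*H) = 0.25990
1 - 0.25990 = 0.74010
z = 5.834 * 0.74010 = 4.3177 m

4.3177 m


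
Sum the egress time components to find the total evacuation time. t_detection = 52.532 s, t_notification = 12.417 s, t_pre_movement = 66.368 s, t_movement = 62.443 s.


Total = 52.532 + 12.417 + 66.368 + 62.443 = 193.76 s

193.76 s


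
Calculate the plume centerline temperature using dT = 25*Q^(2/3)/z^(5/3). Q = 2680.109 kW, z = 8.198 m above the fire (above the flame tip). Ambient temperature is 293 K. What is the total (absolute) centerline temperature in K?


Q^(2/3) = 192.95
z^(5/3) = 33.331
dT = 25 * 192.95 / 33.331 = 144.72 K
T = 293 + 144.72 = 437.72 K

437.72 K


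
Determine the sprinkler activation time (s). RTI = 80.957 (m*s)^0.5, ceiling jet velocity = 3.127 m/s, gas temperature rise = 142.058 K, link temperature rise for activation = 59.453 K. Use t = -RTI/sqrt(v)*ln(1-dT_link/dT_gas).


dT_link/dT_gas = 0.41851
ln(1 - 0.41851) = -0.54217
t = -80.957 / sqrt(3.127) * -0.54217 = 24.821 s

24.821 s


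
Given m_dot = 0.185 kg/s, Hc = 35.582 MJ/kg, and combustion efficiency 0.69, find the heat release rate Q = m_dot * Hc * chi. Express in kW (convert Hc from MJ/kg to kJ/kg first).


Hc = 35.582 MJ/kg = 35.582 * 1000 kJ/kg = 35582 kJ/kg
Q = 0.185 kg/s * 35582 kJ/kg * 0.69 = 4542.0 kW

4542.0 kW


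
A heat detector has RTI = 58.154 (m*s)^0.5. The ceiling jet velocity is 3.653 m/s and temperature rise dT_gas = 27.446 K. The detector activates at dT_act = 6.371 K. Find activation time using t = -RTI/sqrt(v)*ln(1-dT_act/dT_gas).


dT_act/dT_gas = 0.23213
ln(1 - 0.23213) = -0.26413
t = -58.154 / sqrt(3.653) * -0.26413 = 8.0367 s

8.0367 s


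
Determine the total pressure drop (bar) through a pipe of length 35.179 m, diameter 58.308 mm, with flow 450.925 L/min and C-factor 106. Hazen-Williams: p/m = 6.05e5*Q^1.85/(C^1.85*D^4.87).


Q^1.85 = 81300
C^1.85 = 5582.3
D^4.87 = 3.9728e+08
p/m = 0.022179 bar/m
p_total = 0.022179 * 35.179 = 0.78023 bar

0.78023 bar


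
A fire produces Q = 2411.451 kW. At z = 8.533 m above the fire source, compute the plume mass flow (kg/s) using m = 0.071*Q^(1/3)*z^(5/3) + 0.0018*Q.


Q^(1/3) = 13.410
z^(5/3) = 35.632
First term = 0.071 * 13.410 * 35.632 = 33.925
Second term = 0.0018 * 2411.451 = 4.3406
m = 38.266 kg/s

38.266 kg/s


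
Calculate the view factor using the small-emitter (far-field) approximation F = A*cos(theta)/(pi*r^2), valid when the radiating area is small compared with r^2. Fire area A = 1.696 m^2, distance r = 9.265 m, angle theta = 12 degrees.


cos(12 deg) = 0.97815
pi*r^2 = 269.68
F = 1.696 * 0.97815 / 269.68 = 0.0061516

0.0061516


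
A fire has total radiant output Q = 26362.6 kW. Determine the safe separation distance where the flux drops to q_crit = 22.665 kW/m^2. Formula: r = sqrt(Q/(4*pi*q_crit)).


4*pi*q_crit = 284.82
Q/(4*pi*q_crit) = 92.560
r = sqrt(92.560) = 9.6208 m

9.6208 m


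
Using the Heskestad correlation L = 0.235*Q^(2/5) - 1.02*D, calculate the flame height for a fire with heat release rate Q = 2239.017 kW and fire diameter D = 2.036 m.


Q^(2/5) = 21.879
0.235 * Q^(2/5) = 5.1415
1.02 * D = 2.0767
L = 3.0648 m

3.0648 m


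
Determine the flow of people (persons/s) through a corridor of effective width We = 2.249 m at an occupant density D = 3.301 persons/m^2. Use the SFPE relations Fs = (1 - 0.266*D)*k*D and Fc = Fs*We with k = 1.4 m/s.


1 - 0.266*D = 1 - 0.266*3.301 = 0.12193
Fs = 0.12193 * 1.4 * 3.301 = 0.56351 persons/(s*m)
Fc = 0.56351 * 2.249 = 1.2673 persons/s

1.2673 persons/s


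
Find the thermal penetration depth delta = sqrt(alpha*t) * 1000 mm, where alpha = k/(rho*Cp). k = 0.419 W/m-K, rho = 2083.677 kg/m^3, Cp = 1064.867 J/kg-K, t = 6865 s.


alpha = 0.419 / (2083.677 * 1064.867) = 1.8884e-07 m^2/s
alpha * t = 0.0012964
delta = sqrt(0.0012964) * 1000 = 36.005 mm

36.005 mm


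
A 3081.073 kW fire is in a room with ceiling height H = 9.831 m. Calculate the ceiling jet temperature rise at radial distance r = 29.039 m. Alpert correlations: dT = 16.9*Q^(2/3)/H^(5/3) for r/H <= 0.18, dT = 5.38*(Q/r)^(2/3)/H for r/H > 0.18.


r/H = 29.039 / 9.831 = 2.9538
r/H > 0.18, so dT = 5.38*(Q/r)^(2/3)/H
Q/r = 106.10
(Q/r)^(2/3) = 22.412
dT = 5.38 * 22.412 / 9.831 = 12.265 K

12.265 K


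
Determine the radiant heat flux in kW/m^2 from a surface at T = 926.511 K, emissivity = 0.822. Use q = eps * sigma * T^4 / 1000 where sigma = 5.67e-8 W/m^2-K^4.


T^4 = 7.3689e+11
q = 0.822 * 5.67e-8 * 7.3689e+11 / 1000 = 34.344 kW/m^2

34.344 kW/m^2


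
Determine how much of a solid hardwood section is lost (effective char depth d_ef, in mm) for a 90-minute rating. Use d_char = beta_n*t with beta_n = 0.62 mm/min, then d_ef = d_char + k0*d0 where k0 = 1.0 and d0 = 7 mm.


d_char = 0.62 * 90 = 55.8 mm
d_ef = 55.8 + 1.0*7 = 62.8 mm

62.8 mm


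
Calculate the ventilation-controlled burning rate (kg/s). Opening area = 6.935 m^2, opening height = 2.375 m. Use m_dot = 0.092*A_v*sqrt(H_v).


sqrt(H_v) = 1.5411
m_dot = 0.092 * 6.935 * 1.5411 = 0.98325 kg/s

0.98325 kg/s


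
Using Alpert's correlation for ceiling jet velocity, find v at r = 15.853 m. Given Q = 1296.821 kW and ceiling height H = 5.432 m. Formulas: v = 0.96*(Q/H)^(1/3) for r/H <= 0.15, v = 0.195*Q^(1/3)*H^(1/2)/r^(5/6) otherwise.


r/H = 15.853 / 5.432 = 2.9184
r/H > 0.15, so v = 0.195*Q^(1/3)*H^(1/2)/r^(5/6)
Q^(1/3) = 10.905
H^(1/2) = 2.3307
r^(5/6) = 10.002
v = 0.195 * 10.905 * 2.3307 / 10.002 = 0.49551 m/s

0.49551 m/s


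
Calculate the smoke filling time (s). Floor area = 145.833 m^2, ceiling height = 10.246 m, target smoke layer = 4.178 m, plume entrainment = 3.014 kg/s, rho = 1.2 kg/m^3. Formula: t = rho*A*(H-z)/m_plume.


H - z = 6.068 m
t = 1.2 * 145.833 * 6.068 / 3.014 = 352.32 s

352.32 s


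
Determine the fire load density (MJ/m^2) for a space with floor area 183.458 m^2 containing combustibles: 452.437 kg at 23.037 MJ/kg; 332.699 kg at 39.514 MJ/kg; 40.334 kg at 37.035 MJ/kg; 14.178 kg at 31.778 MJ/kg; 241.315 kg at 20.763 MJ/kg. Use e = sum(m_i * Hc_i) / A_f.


Total energy = 452.437*23.037 + 332.699*39.514 + 40.334*37.035 + 14.178*31.778 + 241.315*20.763
= 10422.79 + 13146.27 + 1493.770 + 450.5485 + 5010.423
= 30523.80 MJ
e = 30523.80 / 183.458 = 166.38 MJ/m^2

166.38 MJ/m^2


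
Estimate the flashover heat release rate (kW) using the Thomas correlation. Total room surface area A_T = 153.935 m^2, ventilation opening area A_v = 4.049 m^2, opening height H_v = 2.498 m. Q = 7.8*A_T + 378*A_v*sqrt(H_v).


7.8*A_T = 1200.693
sqrt(H_v) = 1.5805
378*A_v*sqrt(H_v) = 2419.0
Q = 1200.693 + 2419.0 = 3619.7 kW

3619.7 kW


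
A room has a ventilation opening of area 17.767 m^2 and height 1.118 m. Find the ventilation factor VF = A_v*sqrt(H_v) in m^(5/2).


sqrt(H_v) = 1.0574
VF = 17.767 * 1.0574 = 18.786 m^(5/2)

18.786 m^(5/2)


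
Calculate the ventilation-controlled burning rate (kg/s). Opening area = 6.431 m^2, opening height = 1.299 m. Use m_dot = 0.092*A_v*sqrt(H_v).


sqrt(H_v) = 1.1397
m_dot = 0.092 * 6.431 * 1.1397 = 0.67433 kg/s

0.67433 kg/s


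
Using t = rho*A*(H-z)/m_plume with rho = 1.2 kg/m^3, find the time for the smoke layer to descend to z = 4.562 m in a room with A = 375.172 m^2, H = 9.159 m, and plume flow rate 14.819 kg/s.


H - z = 4.597 m
t = 1.2 * 375.172 * 4.597 / 14.819 = 139.66 s

139.66 s


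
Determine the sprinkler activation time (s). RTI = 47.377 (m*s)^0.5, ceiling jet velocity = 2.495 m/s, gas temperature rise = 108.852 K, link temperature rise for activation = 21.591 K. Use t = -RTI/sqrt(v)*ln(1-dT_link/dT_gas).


dT_link/dT_gas = 0.19835
ln(1 - 0.19835) = -0.22109
t = -47.377 / sqrt(2.495) * -0.22109 = 6.6312 s

6.6312 s


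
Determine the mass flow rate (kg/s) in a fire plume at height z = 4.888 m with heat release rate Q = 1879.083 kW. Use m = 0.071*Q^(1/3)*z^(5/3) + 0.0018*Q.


Q^(1/3) = 12.340
z^(5/3) = 14.078
First term = 0.071 * 12.340 * 14.078 = 12.335
Second term = 0.0018 * 1879.083 = 3.3823
m = 15.717 kg/s

15.717 kg/s


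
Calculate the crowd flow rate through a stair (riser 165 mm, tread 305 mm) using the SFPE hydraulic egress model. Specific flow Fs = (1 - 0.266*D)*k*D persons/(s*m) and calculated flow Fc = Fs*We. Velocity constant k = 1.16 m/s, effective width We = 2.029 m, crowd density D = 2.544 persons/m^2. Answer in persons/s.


1 - 0.266*D = 1 - 0.266*2.544 = 0.32330
Fs = 0.32330 * 1.16 * 2.544 = 0.95406 persons/(s*m)
Fc = 0.95406 * 2.029 = 1.9358 persons/s

1.9358 persons/s


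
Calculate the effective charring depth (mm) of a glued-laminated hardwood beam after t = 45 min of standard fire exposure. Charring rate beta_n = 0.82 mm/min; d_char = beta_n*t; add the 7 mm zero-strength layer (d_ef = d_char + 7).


d_char = 0.82 * 45 = 36.9 mm
d_ef = 36.9 + 1.0*7 = 43.9 mm

43.9 mm


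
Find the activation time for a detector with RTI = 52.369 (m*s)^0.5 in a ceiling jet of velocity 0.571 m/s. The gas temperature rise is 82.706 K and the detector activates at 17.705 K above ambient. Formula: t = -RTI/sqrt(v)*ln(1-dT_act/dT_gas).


dT_act/dT_gas = 0.21407
ln(1 - 0.21407) = -0.24089
t = -52.369 / sqrt(0.571) * -0.24089 = 16.695 s

16.695 s


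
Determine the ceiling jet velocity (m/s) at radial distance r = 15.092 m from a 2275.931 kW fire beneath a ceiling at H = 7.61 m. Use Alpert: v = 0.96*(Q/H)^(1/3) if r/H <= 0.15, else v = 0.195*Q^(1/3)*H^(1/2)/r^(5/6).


r/H = 15.092 / 7.61 = 1.9832
r/H > 0.15, so v = 0.195*Q^(1/3)*H^(1/2)/r^(5/6)
Q^(1/3) = 13.154
H^(1/2) = 2.7586
r^(5/6) = 9.6004
v = 0.195 * 13.154 * 2.7586 / 9.6004 = 0.73704 m/s

0.73704 m/s


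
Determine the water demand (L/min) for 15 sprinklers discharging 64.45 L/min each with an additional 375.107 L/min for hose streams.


Sprinkler demand = 15 * 64.45 = 966.75 L/min
Total = 966.75 + 375.107 = 1341.857 L/min

1341.857 L/min


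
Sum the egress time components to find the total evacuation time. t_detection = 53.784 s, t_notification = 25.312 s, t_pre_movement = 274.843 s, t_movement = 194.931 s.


Total = 53.784 + 25.312 + 274.843 + 194.931 = 548.87 s

548.87 s


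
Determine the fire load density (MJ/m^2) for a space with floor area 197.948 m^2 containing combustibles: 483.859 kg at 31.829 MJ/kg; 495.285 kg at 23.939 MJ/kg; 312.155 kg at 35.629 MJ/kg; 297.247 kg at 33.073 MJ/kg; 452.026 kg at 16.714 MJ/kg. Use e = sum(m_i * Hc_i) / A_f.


Total energy = 483.859*31.829 + 495.285*23.939 + 312.155*35.629 + 297.247*33.073 + 452.026*16.714
= 15400.75 + 11856.63 + 11121.77 + 9830.850 + 7555.163
= 55765.16 MJ
e = 55765.16 / 197.948 = 281.72 MJ/m^2

281.72 MJ/m^2


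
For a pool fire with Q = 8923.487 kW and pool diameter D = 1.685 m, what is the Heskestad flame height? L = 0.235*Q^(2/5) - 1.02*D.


Q^(2/5) = 38.038
0.235 * Q^(2/5) = 8.9389
1.02 * D = 1.7187
L = 7.2202 m

7.2202 m


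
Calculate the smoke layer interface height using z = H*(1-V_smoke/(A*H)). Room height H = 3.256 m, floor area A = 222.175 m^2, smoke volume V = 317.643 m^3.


V/(A*H) = 0.43910
1 - 0.43910 = 0.56090
z = 3.256 * 0.56090 = 1.8263 m

1.8263 m


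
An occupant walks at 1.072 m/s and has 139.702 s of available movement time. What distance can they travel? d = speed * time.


d = 1.072 * 139.702 = 149.76 m

149.76 m


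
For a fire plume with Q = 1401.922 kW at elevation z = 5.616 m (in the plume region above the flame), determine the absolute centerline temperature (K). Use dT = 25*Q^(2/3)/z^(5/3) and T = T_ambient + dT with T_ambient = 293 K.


Q^(2/3) = 125.26
z^(5/3) = 17.744
dT = 25 * 125.26 / 17.744 = 176.49 K
T = 293 + 176.49 = 469.49 K

469.49 K


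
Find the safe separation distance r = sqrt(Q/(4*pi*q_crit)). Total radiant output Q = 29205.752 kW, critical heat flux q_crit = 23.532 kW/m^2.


4*pi*q_crit = 295.71
Q/(4*pi*q_crit) = 98.764
r = sqrt(98.764) = 9.9380 m

9.9380 m


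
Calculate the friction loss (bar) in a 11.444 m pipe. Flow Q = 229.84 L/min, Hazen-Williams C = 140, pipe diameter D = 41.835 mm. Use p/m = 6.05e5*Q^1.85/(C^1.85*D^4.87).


Q^1.85 = 23369
C^1.85 = 9339.8
D^4.87 = 7.8868e+07
p/m = 0.019194 bar/m
p_total = 0.019194 * 11.444 = 0.21965 bar

0.21965 bar


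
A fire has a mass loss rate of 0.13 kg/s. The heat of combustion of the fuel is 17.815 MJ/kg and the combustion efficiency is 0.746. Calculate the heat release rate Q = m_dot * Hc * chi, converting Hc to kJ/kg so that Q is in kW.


Hc = 17.815 MJ/kg = 17.815 * 1000 kJ/kg = 17815 kJ/kg
Q = 0.13 kg/s * 17815 kJ/kg * 0.746 = 1727.7 kW

1727.7 kW


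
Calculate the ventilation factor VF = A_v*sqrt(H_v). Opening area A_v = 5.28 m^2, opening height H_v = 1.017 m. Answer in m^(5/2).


sqrt(H_v) = 1.0085
VF = 5.28 * 1.0085 = 5.3247 m^(5/2)

5.3247 m^(5/2)


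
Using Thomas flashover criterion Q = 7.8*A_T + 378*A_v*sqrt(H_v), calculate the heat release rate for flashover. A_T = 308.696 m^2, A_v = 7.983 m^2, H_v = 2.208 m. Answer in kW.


7.8*A_T = 2407.8
sqrt(H_v) = 1.4859
378*A_v*sqrt(H_v) = 4483.9
Q = 2407.8 + 4483.9 = 6891.7 kW

6891.7 kW


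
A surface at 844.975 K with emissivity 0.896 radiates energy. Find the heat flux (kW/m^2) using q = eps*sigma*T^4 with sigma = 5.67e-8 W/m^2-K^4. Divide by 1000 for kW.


T^4 = 5.0977e+11
q = 0.896 * 5.67e-8 * 5.0977e+11 / 1000 = 25.898 kW/m^2

25.898 kW/m^2


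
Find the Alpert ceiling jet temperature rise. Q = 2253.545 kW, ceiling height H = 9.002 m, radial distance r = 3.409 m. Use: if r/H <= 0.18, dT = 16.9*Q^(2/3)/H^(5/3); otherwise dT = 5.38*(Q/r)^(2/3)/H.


r/H = 3.409 / 9.002 = 0.37869
r/H > 0.18, so dT = 5.38*(Q/r)^(2/3)/H
Q/r = 661.06
(Q/r)^(2/3) = 75.886
dT = 5.38 * 75.886 / 9.002 = 45.353 K

45.353 K


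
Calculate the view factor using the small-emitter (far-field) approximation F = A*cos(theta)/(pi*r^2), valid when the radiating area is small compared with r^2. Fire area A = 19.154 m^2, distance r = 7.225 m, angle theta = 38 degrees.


cos(38 deg) = 0.78801
pi*r^2 = 163.99
F = 19.154 * 0.78801 / 163.99 = 0.092038

0.092038


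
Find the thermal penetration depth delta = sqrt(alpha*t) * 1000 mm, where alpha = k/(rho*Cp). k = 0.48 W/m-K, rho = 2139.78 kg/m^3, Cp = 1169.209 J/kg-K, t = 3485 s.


alpha = 0.48 / (2139.78 * 1169.209) = 1.9186e-07 m^2/s
alpha * t = 0.00066863
delta = sqrt(0.00066863) * 1000 = 25.858 mm

25.858 mm


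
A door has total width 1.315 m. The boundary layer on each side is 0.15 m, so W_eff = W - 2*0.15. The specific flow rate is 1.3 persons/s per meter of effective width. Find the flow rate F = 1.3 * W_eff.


W_eff = 1.315 - 0.30 = 1.015 m
F = 1.3 * 1.015 = 1.3195 persons/s

1.3195 persons/s


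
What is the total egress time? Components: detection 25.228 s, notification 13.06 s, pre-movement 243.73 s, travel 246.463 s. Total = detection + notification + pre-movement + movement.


Total = 25.228 + 13.06 + 243.73 + 246.463 = 528.481 s

528.481 s


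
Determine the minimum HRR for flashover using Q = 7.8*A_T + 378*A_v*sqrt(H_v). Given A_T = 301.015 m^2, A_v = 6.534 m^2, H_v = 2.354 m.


7.8*A_T = 2347.917
sqrt(H_v) = 1.5343
378*A_v*sqrt(H_v) = 3789.4
Q = 2347.917 + 3789.4 = 6137.3 kW

6137.3 kW


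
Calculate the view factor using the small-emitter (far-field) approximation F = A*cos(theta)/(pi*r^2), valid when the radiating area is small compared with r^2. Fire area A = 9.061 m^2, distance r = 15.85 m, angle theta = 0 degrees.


cos(0 deg) = 1
pi*r^2 = 789.24
F = 9.061 * 1 / 789.24 = 0.011481

0.011481


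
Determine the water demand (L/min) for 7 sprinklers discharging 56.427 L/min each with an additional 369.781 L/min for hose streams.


Sprinkler demand = 7 * 56.427 = 394.989 L/min
Total = 394.989 + 369.781 = 764.77 L/min

764.77 L/min


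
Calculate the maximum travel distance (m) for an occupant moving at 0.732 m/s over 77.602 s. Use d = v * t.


d = 0.732 * 77.602 = 56.805 m

56.805 m


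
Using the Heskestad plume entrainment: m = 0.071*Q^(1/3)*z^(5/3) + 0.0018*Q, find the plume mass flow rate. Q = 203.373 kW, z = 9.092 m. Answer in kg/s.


Q^(1/3) = 5.8807
z^(5/3) = 39.606
First term = 0.071 * 5.8807 * 39.606 = 16.537
Second term = 0.0018 * 203.373 = 0.36607
m = 16.903 kg/s

16.903 kg/s


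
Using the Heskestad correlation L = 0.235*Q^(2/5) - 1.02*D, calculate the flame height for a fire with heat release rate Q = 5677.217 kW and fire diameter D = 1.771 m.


Q^(2/5) = 31.743
0.235 * Q^(2/5) = 7.4597
1.02 * D = 1.8064
L = 5.6533 m

5.6533 m


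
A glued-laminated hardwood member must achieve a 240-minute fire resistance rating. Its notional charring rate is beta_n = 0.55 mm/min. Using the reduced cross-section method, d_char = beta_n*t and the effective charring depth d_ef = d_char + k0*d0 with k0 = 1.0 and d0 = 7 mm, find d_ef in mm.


d_char = 0.55 * 240 = 132 mm
d_ef = 132 + 1.0*7 = 139 mm

139 mm


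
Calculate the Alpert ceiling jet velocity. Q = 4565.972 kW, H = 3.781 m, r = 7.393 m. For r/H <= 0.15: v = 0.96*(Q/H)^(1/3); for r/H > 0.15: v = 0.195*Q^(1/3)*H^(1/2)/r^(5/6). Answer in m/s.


r/H = 7.393 / 3.781 = 1.9553
r/H > 0.15, so v = 0.195*Q^(1/3)*H^(1/2)/r^(5/6)
Q^(1/3) = 16.590
H^(1/2) = 1.9445
r^(5/6) = 5.2968
v = 0.195 * 16.590 * 1.9445 / 5.2968 = 1.1876 m/s

1.1876 m/s


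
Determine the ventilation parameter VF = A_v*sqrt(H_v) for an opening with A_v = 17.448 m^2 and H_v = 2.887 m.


sqrt(H_v) = 1.6991
VF = 17.448 * 1.6991 = 29.646 m^(5/2)

29.646 m^(5/2)


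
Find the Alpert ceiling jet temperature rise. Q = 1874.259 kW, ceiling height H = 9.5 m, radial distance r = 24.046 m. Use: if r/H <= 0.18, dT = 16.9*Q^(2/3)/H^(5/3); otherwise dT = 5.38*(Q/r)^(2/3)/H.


r/H = 24.046 / 9.5 = 2.5312
r/H > 0.18, so dT = 5.38*(Q/r)^(2/3)/H
Q/r = 77.945
(Q/r)^(2/3) = 18.247
dT = 5.38 * 18.247 / 9.5 = 10.334 K

10.334 K


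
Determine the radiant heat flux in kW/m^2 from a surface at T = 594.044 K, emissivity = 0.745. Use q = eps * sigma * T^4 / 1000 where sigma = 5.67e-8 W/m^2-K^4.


T^4 = 1.2453e+11
q = 0.745 * 5.67e-8 * 1.2453e+11 / 1000 = 5.2603 kW/m^2

5.2603 kW/m^2


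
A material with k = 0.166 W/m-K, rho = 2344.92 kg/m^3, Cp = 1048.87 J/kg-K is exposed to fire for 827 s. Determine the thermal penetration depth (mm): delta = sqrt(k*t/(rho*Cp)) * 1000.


alpha = 0.166 / (2344.92 * 1048.87) = 6.7493e-08 m^2/s
alpha * t = 5.5817e-05
delta = sqrt(5.5817e-05) * 1000 = 7.4711 mm

7.4711 mm


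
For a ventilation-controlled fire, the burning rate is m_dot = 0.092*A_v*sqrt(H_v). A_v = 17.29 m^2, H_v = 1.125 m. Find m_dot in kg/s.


sqrt(H_v) = 1.0607
m_dot = 0.092 * 17.29 * 1.0607 = 1.6872 kg/s

1.6872 kg/s


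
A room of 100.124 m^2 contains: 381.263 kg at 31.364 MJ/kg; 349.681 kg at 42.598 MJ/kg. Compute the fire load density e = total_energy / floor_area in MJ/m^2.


Total energy = 381.263*31.364 + 349.681*42.598
= 11957.93 + 14895.71
= 26853.64 MJ
e = 26853.64 / 100.124 = 268.20 MJ/m^2

268.20 MJ/m^2


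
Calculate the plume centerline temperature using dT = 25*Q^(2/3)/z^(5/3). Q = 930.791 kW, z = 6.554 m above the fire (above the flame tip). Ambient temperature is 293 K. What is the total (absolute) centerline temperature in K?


Q^(2/3) = 95.331
z^(5/3) = 22.953
dT = 25 * 95.331 / 22.953 = 103.83 K
T = 293 + 103.83 = 396.83 K

396.83 K


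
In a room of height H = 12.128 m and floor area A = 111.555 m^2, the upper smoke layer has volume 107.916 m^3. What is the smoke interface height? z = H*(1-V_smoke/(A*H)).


V/(A*H) = 0.079764
1 - 0.079764 = 0.92024
z = 12.128 * 0.92024 = 11.161 m

11.161 m


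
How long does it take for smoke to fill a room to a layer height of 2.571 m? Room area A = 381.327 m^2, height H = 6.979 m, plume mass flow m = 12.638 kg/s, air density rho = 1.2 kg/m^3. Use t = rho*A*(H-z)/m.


H - z = 4.408 m
t = 1.2 * 381.327 * 4.408 / 12.638 = 159.60 s

159.60 s


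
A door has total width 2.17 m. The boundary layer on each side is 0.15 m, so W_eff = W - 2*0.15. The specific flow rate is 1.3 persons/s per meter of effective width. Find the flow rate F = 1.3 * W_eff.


W_eff = 2.17 - 0.30 = 1.87 m
F = 1.3 * 1.87 = 2.431 persons/s

2.431 persons/s


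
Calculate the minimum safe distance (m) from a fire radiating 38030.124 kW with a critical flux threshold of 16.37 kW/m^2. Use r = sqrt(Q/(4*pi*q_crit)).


4*pi*q_crit = 205.71
Q/(4*pi*q_crit) = 184.87
r = sqrt(184.87) = 13.597 m

13.597 m


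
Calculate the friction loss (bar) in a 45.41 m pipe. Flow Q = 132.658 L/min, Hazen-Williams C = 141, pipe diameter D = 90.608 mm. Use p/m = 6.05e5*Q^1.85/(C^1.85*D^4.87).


Q^1.85 = 8453.9
C^1.85 = 9463.6
D^4.87 = 3.3994e+09
p/m = 0.00015898 bar/m
p_total = 0.00015898 * 45.41 = 0.0072195 bar

0.0072195 bar


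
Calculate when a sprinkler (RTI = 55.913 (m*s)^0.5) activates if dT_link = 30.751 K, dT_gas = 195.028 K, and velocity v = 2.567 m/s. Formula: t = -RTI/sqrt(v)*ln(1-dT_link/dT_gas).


dT_link/dT_gas = 0.15767
ln(1 - 0.15767) = -0.17159
t = -55.913 / sqrt(2.567) * -0.17159 = 5.9881 s

5.9881 s


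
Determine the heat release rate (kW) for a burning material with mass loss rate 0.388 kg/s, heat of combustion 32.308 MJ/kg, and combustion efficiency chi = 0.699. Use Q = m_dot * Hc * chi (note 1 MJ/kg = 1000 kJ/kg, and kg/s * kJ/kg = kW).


Hc = 32.308 MJ/kg = 32.308 * 1000 kJ/kg = 32308 kJ/kg
Q = 0.388 kg/s * 32308 kJ/kg * 0.699 = 8762.3 kW

8762.3 kW


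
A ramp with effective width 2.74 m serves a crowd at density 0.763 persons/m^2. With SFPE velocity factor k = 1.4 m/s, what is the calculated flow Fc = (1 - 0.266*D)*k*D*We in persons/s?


1 - 0.266*D = 1 - 0.266*0.763 = 0.79704
Fs = 0.79704 * 1.4 * 0.763 = 0.85140 persons/(s*m)
Fc = 0.85140 * 2.74 = 2.3328 persons/s

2.3328 persons/s


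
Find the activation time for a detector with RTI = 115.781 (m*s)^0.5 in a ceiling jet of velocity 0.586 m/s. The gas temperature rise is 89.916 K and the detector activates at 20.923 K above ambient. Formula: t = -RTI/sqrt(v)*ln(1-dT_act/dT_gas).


dT_act/dT_gas = 0.23269
ln(1 - 0.23269) = -0.26487
t = -115.781 / sqrt(0.586) * -0.26487 = 40.061 s

40.061 s


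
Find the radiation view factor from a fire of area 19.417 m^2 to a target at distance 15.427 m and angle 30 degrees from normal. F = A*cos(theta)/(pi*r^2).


cos(30 deg) = 0.86603
pi*r^2 = 747.67
F = 19.417 * 0.86603 / 747.67 = 0.022491

0.022491


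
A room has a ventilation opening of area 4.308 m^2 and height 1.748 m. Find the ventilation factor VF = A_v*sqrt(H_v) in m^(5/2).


sqrt(H_v) = 1.3221
VF = 4.308 * 1.3221 = 5.6957 m^(5/2)

5.6957 m^(5/2)


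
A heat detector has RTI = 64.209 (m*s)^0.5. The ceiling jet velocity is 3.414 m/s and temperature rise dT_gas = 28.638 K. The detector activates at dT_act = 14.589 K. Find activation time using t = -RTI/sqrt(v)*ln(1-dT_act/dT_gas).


dT_act/dT_gas = 0.50943
ln(1 - 0.50943) = -0.71218
t = -64.209 / sqrt(3.414) * -0.71218 = 24.749 s

24.749 s


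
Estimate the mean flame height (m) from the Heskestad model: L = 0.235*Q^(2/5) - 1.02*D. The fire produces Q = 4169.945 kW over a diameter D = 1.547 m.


Q^(2/5) = 28.058
0.235 * Q^(2/5) = 6.5936
1.02 * D = 1.5779
L = 5.0156 m

5.0156 m


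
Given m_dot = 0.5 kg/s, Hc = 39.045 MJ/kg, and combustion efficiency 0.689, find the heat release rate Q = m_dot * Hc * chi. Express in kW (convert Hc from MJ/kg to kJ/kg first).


Hc = 39.045 MJ/kg = 39.045 * 1000 kJ/kg = 39045 kJ/kg
Q = 0.5 kg/s * 39045 kJ/kg * 0.689 = 13451 kW

13451 kW


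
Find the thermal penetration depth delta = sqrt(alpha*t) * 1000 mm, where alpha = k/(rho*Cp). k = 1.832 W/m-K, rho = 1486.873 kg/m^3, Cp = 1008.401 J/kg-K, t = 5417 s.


alpha = 1.832 / (1486.873 * 1008.401) = 1.2219e-06 m^2/s
alpha * t = 0.0066188
delta = sqrt(0.0066188) * 1000 = 81.356 mm

81.356 mm


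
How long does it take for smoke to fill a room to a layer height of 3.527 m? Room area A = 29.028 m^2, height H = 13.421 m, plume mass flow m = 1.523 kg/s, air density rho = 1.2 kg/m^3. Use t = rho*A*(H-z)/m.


H - z = 9.894 m
t = 1.2 * 29.028 * 9.894 / 1.523 = 226.29 s

226.29 s


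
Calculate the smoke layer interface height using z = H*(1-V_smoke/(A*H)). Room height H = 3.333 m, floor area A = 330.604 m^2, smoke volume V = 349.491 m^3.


V/(A*H) = 0.31717
1 - 0.31717 = 0.68283
z = 3.333 * 0.68283 = 2.2759 m

2.2759 m


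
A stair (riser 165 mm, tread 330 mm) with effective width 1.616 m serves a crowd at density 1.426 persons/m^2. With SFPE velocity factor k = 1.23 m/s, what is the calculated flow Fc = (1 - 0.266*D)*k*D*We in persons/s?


1 - 0.266*D = 1 - 0.266*1.426 = 0.62068
Fs = 0.62068 * 1.23 * 1.426 = 1.0887 persons/(s*m)
Fc = 1.0887 * 1.616 = 1.7593 persons/s

1.7593 persons/s


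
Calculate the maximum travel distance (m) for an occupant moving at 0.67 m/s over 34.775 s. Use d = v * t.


d = 0.67 * 34.775 = 23.299 m

23.299 m


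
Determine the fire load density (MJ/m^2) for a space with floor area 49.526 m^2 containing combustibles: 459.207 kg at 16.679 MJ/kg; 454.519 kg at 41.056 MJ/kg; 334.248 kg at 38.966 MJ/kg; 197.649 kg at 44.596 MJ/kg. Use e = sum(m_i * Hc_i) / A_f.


Total energy = 459.207*16.679 + 454.519*41.056 + 334.248*38.966 + 197.649*44.596
= 7659.114 + 18660.73 + 13024.31 + 8814.355
= 48158.51 MJ
e = 48158.51 / 49.526 = 972.39 MJ/m^2

972.39 MJ/m^2


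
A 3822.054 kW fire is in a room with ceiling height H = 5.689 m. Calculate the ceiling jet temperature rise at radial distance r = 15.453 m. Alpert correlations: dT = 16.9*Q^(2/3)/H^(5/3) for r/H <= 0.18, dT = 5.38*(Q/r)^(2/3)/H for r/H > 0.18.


r/H = 15.453 / 5.689 = 2.7163
r/H > 0.18, so dT = 5.38*(Q/r)^(2/3)/H
Q/r = 247.33
(Q/r)^(2/3) = 39.402
dT = 5.38 * 39.402 / 5.689 = 37.262 K

37.262 K


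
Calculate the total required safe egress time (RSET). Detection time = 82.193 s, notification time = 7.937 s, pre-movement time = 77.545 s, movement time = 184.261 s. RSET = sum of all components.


Total = 82.193 + 7.937 + 77.545 + 184.261 = 351.936 s

351.936 s


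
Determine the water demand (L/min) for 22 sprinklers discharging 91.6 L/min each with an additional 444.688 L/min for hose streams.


Sprinkler demand = 22 * 91.6 = 2015.2 L/min
Total = 2015.2 + 444.688 = 2459.888 L/min

2459.888 L/min


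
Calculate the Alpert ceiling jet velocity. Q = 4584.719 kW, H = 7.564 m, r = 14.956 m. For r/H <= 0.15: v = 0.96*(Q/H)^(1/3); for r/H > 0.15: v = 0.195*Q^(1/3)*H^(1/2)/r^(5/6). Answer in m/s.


r/H = 14.956 / 7.564 = 1.9773
r/H > 0.15, so v = 0.195*Q^(1/3)*H^(1/2)/r^(5/6)
Q^(1/3) = 16.613
H^(1/2) = 2.7503
r^(5/6) = 9.5282
v = 0.195 * 16.613 * 2.7503 / 9.5282 = 0.93505 m/s

0.93505 m/s


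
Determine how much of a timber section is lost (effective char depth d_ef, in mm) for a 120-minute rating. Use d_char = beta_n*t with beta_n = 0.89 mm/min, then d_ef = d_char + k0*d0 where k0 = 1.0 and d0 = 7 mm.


d_char = 0.89 * 120 = 106.8 mm
d_ef = 106.8 + 1.0*7 = 113.8 mm

113.8 mm


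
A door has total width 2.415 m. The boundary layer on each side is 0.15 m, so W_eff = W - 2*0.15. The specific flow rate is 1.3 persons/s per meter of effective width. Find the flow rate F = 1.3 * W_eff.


W_eff = 2.415 - 0.30 = 2.115 m
F = 1.3 * 2.115 = 2.7495 persons/s

2.7495 persons/s


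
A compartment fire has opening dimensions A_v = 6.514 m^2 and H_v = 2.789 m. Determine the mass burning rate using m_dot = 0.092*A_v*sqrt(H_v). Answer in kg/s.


sqrt(H_v) = 1.6700
m_dot = 0.092 * 6.514 * 1.6700 = 1.0008 kg/s

1.0008 kg/s


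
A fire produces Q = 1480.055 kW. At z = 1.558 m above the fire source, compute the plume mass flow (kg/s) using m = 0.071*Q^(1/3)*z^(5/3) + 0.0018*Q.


Q^(1/3) = 11.396
z^(5/3) = 2.0939
First term = 0.071 * 11.396 * 2.0939 = 1.6942
Second term = 0.0018 * 1480.055 = 2.6641
m = 4.3583 kg/s

4.3583 kg/s


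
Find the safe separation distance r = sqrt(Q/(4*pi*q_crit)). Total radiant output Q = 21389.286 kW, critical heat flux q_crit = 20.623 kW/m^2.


4*pi*q_crit = 259.16
Q/(4*pi*q_crit) = 82.534
r = sqrt(82.534) = 9.0848 m

9.0848 m


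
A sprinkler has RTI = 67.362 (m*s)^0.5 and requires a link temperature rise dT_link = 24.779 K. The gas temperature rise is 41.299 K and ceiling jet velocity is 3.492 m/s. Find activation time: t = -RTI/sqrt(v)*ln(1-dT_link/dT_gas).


dT_link/dT_gas = 0.59999
ln(1 - 0.59999) = -0.91627
t = -67.362 / sqrt(3.492) * -0.91627 = 33.029 s

33.029 s


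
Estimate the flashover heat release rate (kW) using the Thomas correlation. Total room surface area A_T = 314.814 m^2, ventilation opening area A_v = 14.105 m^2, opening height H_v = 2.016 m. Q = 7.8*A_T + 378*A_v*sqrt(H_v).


7.8*A_T = 2455.5
sqrt(H_v) = 1.4199
378*A_v*sqrt(H_v) = 7570.2
Q = 2455.5 + 7570.2 = 10026 kW

10026 kW


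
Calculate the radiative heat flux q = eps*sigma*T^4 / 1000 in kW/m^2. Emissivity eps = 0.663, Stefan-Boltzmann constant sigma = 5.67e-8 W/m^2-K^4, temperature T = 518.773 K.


T^4 = 7.2428e+10
q = 0.663 * 5.67e-8 * 7.2428e+10 / 1000 = 2.7227 kW/m^2

2.7227 kW/m^2


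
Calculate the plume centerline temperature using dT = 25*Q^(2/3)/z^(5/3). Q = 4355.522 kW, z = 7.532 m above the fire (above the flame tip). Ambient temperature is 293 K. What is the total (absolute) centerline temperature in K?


Q^(2/3) = 266.70
z^(5/3) = 28.941
dT = 25 * 266.70 / 28.941 = 230.38 K
T = 293 + 230.38 = 523.38 K

523.38 K


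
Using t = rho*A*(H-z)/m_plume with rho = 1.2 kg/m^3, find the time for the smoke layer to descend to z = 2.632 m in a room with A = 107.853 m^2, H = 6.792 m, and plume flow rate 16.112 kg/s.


H - z = 4.16 m
t = 1.2 * 107.853 * 4.16 / 16.112 = 33.416 s

33.416 s


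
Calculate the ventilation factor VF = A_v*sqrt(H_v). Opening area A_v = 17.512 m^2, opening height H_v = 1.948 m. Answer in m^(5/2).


sqrt(H_v) = 1.3957
VF = 17.512 * 1.3957 = 24.442 m^(5/2)

24.442 m^(5/2)


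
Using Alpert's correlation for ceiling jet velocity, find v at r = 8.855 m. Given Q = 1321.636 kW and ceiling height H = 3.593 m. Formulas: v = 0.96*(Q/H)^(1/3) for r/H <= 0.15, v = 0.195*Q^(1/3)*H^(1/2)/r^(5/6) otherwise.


r/H = 8.855 / 3.593 = 2.4645
r/H > 0.15, so v = 0.195*Q^(1/3)*H^(1/2)/r^(5/6)
Q^(1/3) = 10.974
H^(1/2) = 1.8955
r^(5/6) = 6.1564
v = 0.195 * 10.974 * 1.8955 / 6.1564 = 0.65889 m/s

0.65889 m/s


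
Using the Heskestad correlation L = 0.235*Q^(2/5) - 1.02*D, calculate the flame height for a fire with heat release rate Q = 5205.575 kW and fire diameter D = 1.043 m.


Q^(2/5) = 30.661
0.235 * Q^(2/5) = 7.2054
1.02 * D = 1.0639
L = 6.1415 m

6.1415 m


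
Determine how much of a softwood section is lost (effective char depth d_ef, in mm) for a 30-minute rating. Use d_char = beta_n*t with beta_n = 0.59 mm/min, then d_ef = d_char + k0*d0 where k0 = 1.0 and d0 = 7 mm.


d_char = 0.59 * 30 = 17.7 mm
d_ef = 17.7 + 1.0*7 = 24.7 mm

24.7 mm


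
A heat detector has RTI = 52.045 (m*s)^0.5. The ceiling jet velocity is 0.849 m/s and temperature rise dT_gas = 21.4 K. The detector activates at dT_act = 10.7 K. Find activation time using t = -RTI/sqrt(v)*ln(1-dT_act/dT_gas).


dT_act/dT_gas = 0.5
ln(1 - 0.5) = -0.69315
t = -52.045 / sqrt(0.849) * -0.69315 = 39.152 s

39.152 s


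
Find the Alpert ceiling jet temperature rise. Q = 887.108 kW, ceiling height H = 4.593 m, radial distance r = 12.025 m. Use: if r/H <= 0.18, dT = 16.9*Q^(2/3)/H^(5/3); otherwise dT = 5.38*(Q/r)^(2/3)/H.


r/H = 12.025 / 4.593 = 2.6181
r/H > 0.18, so dT = 5.38*(Q/r)^(2/3)/H
Q/r = 73.772
(Q/r)^(2/3) = 17.590
dT = 5.38 * 17.590 / 4.593 = 20.604 K

20.604 K


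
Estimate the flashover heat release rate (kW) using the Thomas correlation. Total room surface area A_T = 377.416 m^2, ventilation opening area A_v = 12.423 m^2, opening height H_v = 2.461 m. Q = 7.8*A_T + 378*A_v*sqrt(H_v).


7.8*A_T = 2943.8
sqrt(H_v) = 1.5688
378*A_v*sqrt(H_v) = 7366.7
Q = 2943.8 + 7366.7 = 10311 kW

10311 kW


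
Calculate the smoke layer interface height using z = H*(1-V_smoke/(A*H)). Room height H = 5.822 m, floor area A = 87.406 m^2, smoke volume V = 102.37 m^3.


V/(A*H) = 0.20117
1 - 0.20117 = 0.79883
z = 5.822 * 0.79883 = 4.6508 m

4.6508 m


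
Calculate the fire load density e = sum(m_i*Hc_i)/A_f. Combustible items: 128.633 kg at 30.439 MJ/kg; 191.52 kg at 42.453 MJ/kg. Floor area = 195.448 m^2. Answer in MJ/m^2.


Total energy = 128.633*30.439 + 191.52*42.453
= 3915.460 + 8130.599
= 12046.06 MJ
e = 12046.06 / 195.448 = 61.633 MJ/m^2

61.633 MJ/m^2


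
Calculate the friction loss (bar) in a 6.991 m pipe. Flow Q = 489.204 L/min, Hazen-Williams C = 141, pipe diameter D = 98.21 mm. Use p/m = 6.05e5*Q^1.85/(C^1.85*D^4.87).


Q^1.85 = 94527
C^1.85 = 9463.6
D^4.87 = 5.0327e+09
p/m = 0.0012008 bar/m
p_total = 0.0012008 * 6.991 = 0.0083946 bar

0.0083946 bar


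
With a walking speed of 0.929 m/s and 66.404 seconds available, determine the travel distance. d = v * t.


d = 0.929 * 66.404 = 61.689 m

61.689 m


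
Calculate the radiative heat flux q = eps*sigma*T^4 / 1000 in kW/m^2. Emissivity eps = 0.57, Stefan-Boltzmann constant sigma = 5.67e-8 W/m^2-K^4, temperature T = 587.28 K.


T^4 = 1.1895e+11
q = 0.57 * 5.67e-8 * 1.1895e+11 / 1000 = 3.8445 kW/m^2

3.8445 kW/m^2


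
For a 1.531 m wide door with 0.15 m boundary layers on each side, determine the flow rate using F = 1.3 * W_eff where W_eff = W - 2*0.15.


W_eff = 1.531 - 0.30 = 1.231 m
F = 1.3 * 1.231 = 1.6003 persons/s

1.6003 persons/s


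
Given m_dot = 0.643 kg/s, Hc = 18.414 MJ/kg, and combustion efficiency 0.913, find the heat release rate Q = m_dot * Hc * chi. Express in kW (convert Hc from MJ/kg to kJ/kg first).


Hc = 18.414 MJ/kg = 18.414 * 1000 kJ/kg = 18414 kJ/kg
Q = 0.643 kg/s * 18414 kJ/kg * 0.913 = 10810 kW

10810 kW


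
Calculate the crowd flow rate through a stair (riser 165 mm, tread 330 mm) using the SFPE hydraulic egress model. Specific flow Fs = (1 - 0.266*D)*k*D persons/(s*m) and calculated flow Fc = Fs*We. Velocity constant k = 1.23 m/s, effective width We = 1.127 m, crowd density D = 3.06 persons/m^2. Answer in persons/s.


1 - 0.266*D = 1 - 0.266*3.06 = 0.18604
Fs = 0.18604 * 1.23 * 3.06 = 0.70022 persons/(s*m)
Fc = 0.70022 * 1.127 = 0.78914 persons/s

0.78914 persons/s


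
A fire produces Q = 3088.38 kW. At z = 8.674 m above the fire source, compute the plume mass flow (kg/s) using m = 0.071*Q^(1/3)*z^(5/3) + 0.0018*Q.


Q^(1/3) = 14.563
z^(5/3) = 36.618
First term = 0.071 * 14.563 * 36.618 = 37.862
Second term = 0.0018 * 3088.38 = 5.5591
m = 43.421 kg/s

43.421 kg/s


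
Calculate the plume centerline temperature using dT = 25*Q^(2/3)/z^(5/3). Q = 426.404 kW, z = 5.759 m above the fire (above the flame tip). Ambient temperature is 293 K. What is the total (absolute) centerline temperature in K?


Q^(2/3) = 56.652
z^(5/3) = 18.503
dT = 25 * 56.652 / 18.503 = 76.544 K
T = 293 + 76.544 = 369.54 K

369.54 K


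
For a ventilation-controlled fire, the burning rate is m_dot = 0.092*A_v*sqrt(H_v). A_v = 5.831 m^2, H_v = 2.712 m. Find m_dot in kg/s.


sqrt(H_v) = 1.6468
m_dot = 0.092 * 5.831 * 1.6468 = 0.88344 kg/s

0.88344 kg/s


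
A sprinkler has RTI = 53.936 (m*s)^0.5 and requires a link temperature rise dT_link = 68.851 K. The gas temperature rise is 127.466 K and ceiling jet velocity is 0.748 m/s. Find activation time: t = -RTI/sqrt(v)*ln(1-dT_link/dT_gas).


dT_link/dT_gas = 0.54015
ln(1 - 0.54015) = -0.77686
t = -53.936 / sqrt(0.748) * -0.77686 = 48.447 s

48.447 s


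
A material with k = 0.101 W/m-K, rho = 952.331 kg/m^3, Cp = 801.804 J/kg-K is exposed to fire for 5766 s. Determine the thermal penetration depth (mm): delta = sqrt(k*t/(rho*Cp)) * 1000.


alpha = 0.101 / (952.331 * 801.804) = 1.3227e-07 m^2/s
alpha * t = 0.00076268
delta = sqrt(0.00076268) * 1000 = 27.617 mm

27.617 mm


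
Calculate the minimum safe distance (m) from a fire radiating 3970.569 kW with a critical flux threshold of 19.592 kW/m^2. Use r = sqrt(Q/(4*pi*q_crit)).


4*pi*q_crit = 246.20
Q/(4*pi*q_crit) = 16.127
r = sqrt(16.127) = 4.0159 m

4.0159 m


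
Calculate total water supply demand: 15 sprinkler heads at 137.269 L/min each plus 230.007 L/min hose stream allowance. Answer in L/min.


Sprinkler demand = 15 * 137.269 = 2059.035 L/min
Total = 2059.035 + 230.007 = 2289.042 L/min

2289.042 L/min


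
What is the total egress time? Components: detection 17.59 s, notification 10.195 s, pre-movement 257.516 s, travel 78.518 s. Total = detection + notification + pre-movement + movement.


Total = 17.59 + 10.195 + 257.516 + 78.518 = 363.819 s

363.819 s


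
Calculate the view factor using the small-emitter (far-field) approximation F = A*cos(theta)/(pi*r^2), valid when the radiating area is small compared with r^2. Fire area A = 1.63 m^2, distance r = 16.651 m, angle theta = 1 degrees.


cos(1 deg) = 0.99985
pi*r^2 = 871.02
F = 1.63 * 0.99985 / 871.02 = 0.0018711

0.0018711


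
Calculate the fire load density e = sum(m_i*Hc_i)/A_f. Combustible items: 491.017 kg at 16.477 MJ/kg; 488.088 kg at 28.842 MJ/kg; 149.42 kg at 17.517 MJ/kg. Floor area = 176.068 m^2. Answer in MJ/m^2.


Total energy = 491.017*16.477 + 488.088*28.842 + 149.42*17.517
= 8090.487 + 14077.43 + 2617.390
= 24785.31 MJ
e = 24785.31 / 176.068 = 140.77 MJ/m^2

140.77 MJ/m^2


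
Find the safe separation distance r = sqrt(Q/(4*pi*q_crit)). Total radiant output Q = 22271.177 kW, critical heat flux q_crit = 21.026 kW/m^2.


4*pi*q_crit = 264.22
Q/(4*pi*q_crit) = 84.290
r = sqrt(84.290) = 9.1810 m

9.1810 m


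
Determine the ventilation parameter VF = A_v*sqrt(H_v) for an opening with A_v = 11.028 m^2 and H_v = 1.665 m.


sqrt(H_v) = 1.2903
VF = 11.028 * 1.2903 = 14.230 m^(5/2)

14.230 m^(5/2)


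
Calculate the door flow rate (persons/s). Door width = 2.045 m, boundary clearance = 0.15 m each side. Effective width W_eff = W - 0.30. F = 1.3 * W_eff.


W_eff = 2.045 - 0.30 = 1.745 m
F = 1.3 * 1.745 = 2.2685 persons/s

2.2685 persons/s


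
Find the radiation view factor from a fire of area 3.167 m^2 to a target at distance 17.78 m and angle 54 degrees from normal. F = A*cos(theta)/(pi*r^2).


cos(54 deg) = 0.58779
pi*r^2 = 993.15
F = 3.167 * 0.58779 / 993.15 = 0.0018744

0.0018744


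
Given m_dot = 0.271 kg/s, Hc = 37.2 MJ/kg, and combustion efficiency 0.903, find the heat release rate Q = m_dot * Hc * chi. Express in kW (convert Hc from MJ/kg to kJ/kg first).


Hc = 37.2 MJ/kg = 37.2 * 1000 kJ/kg = 37200 kJ/kg
Q = 0.271 kg/s * 37200 kJ/kg * 0.903 = 9103.3 kW

9103.3 kW


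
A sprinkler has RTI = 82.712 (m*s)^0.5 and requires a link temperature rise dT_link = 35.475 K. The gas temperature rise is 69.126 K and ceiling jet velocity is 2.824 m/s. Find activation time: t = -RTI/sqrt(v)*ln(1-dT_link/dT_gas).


dT_link/dT_gas = 0.51319
ln(1 - 0.51319) = -0.71989
t = -82.712 / sqrt(2.824) * -0.71989 = 35.432 s

35.432 s
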